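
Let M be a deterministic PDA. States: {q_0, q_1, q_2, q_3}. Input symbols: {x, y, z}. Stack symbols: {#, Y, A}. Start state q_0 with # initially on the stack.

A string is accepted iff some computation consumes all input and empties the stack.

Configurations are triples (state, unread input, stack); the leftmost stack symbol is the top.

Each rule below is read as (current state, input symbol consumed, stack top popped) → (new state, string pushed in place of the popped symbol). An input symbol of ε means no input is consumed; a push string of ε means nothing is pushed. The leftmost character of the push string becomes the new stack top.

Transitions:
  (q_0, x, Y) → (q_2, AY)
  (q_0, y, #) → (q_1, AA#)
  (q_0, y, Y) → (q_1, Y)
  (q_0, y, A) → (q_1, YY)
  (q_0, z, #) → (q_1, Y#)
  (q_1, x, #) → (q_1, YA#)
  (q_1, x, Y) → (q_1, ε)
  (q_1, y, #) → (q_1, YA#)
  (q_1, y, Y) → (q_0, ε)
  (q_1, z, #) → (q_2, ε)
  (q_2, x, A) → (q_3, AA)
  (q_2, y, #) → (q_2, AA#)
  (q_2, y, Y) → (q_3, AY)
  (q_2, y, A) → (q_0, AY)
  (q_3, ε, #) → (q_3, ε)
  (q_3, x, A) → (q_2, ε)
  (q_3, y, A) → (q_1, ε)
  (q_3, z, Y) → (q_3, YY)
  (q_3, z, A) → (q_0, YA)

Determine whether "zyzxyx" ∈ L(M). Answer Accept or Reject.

Reject

(q_0, zyzxyx, #)
  read z, top #: go to q_1, push Y# → (q_1, yzxyx, Y#)
  read y, top Y: go to q_0, push ε → (q_0, zxyx, #)
  read z, top #: go to q_1, push Y# → (q_1, xyx, Y#)
  read x, top Y: go to q_1, push ε → (q_1, yx, #)
  read y, top #: go to q_1, push YA# → (q_1, x, YA#)
  read x, top Y: go to q_1, push ε → (q_1, ε, A#)
All input consumed; stack is A#, not empty, and no further ε-move applies.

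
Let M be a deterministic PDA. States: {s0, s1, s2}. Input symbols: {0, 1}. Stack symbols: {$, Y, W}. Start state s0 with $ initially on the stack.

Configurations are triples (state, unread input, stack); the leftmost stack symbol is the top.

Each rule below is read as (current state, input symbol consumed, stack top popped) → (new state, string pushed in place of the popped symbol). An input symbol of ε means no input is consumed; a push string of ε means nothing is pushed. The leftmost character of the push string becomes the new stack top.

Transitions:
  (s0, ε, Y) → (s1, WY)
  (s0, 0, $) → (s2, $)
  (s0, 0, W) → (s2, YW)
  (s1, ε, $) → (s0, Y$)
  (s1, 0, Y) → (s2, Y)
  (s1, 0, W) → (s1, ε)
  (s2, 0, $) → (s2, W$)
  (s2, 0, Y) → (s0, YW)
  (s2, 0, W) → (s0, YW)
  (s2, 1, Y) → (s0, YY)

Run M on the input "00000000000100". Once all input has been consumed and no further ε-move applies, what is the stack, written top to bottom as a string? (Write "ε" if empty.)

(s0, 00000000000100, $)
  read 0, top $: go to s2, push $ → (s2, 0000000000100, $)
  read 0, top $: go to s2, push W$ → (s2, 000000000100, W$)
  read 0, top W: go to s0, push YW → (s0, 00000000100, YW$)
  ε-move, top Y: go to s1, push WY → (s1, 00000000100, WYW$)
  read 0, top W: go to s1, push ε → (s1, 0000000100, YW$)
  read 0, top Y: go to s2, push Y → (s2, 000000100, YW$)
  read 0, top Y: go to s0, push YW → (s0, 00000100, YWW$)
  ε-move, top Y: go to s1, push WY → (s1, 00000100, WYWW$)
  read 0, top W: go to s1, push ε → (s1, 0000100, YWW$)
  read 0, top Y: go to s2, push Y → (s2, 000100, YWW$)
  read 0, top Y: go to s0, push YW → (s0, 00100, YWWW$)
  ε-move, top Y: go to s1, push WY → (s1, 00100, WYWWW$)
  read 0, top W: go to s1, push ε → (s1, 0100, YWWW$)
  read 0, top Y: go to s2, push Y → (s2, 100, YWWW$)
  read 1, top Y: go to s0, push YY → (s0, 00, YYWWW$)
  ε-move, top Y: go to s1, push WY → (s1, 00, WYYWWW$)
  read 0, top W: go to s1, push ε → (s1, 0, YYWWW$)
  read 0, top Y: go to s2, push Y → (s2, ε, YYWWW$)
All input consumed in state s2 with stack YYWWW$.

YYWWW$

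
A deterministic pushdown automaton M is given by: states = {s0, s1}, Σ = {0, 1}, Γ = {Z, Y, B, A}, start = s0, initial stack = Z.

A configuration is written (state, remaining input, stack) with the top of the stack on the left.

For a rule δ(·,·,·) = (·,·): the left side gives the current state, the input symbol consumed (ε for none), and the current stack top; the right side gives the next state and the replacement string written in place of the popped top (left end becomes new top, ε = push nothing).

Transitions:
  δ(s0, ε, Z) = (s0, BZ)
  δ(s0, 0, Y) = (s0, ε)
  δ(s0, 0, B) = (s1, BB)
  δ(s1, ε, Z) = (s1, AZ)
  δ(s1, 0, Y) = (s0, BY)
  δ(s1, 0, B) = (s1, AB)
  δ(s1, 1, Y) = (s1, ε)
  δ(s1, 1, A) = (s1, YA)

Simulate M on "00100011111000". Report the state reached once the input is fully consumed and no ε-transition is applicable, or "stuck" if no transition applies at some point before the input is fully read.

(s0, 00100011111000, Z)
  ε-move, top Z: go to s0, push BZ → (s0, 00100011111000, BZ)
  read 0, top B: go to s1, push BB → (s1, 0100011111000, BBZ)
  read 0, top B: go to s1, push AB → (s1, 100011111000, ABBZ)
  read 1, top A: go to s1, push YA → (s1, 00011111000, YABBZ)
  read 0, top Y: go to s0, push BY → (s0, 0011111000, BYABBZ)
  read 0, top B: go to s1, push BB → (s1, 011111000, BBYABBZ)
  read 0, top B: go to s1, push AB → (s1, 11111000, ABBYABBZ)
  read 1, top A: go to s1, push YA → (s1, 1111000, YABBYABBZ)
  read 1, top Y: go to s1, push ε → (s1, 111000, ABBYABBZ)
  read 1, top A: go to s1, push YA → (s1, 11000, YABBYABBZ)
  read 1, top Y: go to s1, push ε → (s1, 1000, ABBYABBZ)
  read 1, top A: go to s1, push YA → (s1, 000, YABBYABBZ)
  read 0, top Y: go to s0, push BY → (s0, 00, BYABBYABBZ)
  read 0, top B: go to s1, push BB → (s1, 0, BBYABBYABBZ)
  read 0, top B: go to s1, push AB → (s1, ε, ABBYABBYABBZ)
All input consumed; M is in state s1.

s1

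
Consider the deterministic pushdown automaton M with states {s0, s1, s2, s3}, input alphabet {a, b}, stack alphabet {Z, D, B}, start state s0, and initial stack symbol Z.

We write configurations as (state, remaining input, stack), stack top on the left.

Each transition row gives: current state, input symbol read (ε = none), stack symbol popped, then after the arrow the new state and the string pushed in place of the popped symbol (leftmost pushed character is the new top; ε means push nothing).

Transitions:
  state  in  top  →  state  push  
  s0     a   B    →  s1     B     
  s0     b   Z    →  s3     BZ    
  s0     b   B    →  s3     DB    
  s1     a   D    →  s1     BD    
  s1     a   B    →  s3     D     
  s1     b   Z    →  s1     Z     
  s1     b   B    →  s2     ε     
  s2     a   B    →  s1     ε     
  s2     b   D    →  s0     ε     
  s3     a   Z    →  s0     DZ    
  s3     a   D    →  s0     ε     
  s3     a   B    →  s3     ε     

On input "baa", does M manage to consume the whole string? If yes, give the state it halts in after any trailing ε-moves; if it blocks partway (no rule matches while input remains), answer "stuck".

(s0, baa, Z) ⊢ (s3, aa, BZ) ⊢ (s3, a, Z) ⊢ (s0, ε, DZ)
All input consumed; M is in state s0.

s0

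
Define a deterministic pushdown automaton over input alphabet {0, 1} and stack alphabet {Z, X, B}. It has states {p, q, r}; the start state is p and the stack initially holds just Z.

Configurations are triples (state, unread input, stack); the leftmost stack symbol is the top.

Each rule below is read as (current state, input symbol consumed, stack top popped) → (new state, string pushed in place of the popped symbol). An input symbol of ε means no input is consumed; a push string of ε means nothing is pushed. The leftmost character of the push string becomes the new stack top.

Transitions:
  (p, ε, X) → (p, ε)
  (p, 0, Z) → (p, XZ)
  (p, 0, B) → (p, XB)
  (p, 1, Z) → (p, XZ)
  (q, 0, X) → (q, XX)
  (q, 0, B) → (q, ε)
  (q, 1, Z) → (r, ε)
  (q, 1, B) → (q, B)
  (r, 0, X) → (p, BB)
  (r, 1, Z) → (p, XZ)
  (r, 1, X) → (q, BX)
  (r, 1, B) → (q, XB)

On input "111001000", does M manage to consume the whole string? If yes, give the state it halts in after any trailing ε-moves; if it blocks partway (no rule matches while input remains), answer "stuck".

(p, 111001000, Z)
  read 1, top Z: go to p, push XZ → (p, 11001000, XZ)
  ε-move, top X: go to p, push ε → (p, 11001000, Z)
  read 1, top Z: go to p, push XZ → (p, 1001000, XZ)
  ε-move, top X: go to p, push ε → (p, 1001000, Z)
  read 1, top Z: go to p, push XZ → (p, 001000, XZ)
  ε-move, top X: go to p, push ε → (p, 001000, Z)
  read 0, top Z: go to p, push XZ → (p, 01000, XZ)
  ε-move, top X: go to p, push ε → (p, 01000, Z)
  read 0, top Z: go to p, push XZ → (p, 1000, XZ)
  ε-move, top X: go to p, push ε → (p, 1000, Z)
  read 1, top Z: go to p, push XZ → (p, 000, XZ)
  ε-move, top X: go to p, push ε → (p, 000, Z)
  read 0, top Z: go to p, push XZ → (p, 00, XZ)
  ε-move, top X: go to p, push ε → (p, 00, Z)
  read 0, top Z: go to p, push XZ → (p, 0, XZ)
  ε-move, top X: go to p, push ε → (p, 0, Z)
  read 0, top Z: go to p, push XZ → (p, ε, XZ)
  ε-move, top X: go to p, push ε → (p, ε, Z)
All input consumed; M is in state p.

p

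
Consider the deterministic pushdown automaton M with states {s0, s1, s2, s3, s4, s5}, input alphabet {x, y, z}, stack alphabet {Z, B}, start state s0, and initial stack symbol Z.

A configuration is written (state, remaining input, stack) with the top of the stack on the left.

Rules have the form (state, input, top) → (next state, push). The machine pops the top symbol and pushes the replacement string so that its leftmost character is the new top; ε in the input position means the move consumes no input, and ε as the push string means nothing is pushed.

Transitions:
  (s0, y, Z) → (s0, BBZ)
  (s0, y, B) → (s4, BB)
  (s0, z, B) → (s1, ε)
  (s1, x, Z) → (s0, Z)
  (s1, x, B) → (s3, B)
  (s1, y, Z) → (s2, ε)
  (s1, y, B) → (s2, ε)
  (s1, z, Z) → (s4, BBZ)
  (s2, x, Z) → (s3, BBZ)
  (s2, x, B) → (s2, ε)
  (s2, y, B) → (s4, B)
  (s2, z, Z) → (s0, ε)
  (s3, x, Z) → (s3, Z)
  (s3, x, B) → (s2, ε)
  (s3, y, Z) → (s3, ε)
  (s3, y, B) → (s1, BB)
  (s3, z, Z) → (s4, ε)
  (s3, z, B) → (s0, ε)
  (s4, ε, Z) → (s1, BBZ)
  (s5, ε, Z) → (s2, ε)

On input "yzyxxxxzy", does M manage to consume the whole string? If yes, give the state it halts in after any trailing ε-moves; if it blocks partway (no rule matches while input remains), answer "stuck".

s4

(s0, yzyxxxxzy, Z)
  read y, top Z: go to s0, push BBZ → (s0, zyxxxxzy, BBZ)
  read z, top B: go to s1, push ε → (s1, yxxxxzy, BZ)
  read y, top B: go to s2, push ε → (s2, xxxxzy, Z)
  read x, top Z: go to s3, push BBZ → (s3, xxxzy, BBZ)
  read x, top B: go to s2, push ε → (s2, xxzy, BZ)
  read x, top B: go to s2, push ε → (s2, xzy, Z)
  read x, top Z: go to s3, push BBZ → (s3, zy, BBZ)
  read z, top B: go to s0, push ε → (s0, y, BZ)
  read y, top B: go to s4, push BB → (s4, ε, BBZ)
All input consumed; M is in state s4.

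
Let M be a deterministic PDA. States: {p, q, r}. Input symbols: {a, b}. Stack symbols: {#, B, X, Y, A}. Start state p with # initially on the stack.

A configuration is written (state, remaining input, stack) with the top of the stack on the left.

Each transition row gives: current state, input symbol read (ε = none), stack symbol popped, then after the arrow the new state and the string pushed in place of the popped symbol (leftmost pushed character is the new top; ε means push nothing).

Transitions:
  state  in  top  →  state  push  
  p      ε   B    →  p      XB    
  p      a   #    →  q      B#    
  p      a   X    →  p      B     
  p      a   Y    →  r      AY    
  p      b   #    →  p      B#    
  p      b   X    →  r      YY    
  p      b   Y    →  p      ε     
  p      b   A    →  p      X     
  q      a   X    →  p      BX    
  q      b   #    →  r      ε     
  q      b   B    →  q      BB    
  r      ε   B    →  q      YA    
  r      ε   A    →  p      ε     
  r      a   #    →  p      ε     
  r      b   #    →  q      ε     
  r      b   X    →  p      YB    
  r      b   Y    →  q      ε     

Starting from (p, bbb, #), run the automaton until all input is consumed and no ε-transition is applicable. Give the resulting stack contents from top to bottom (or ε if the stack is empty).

(p, bbb, #)
  read b, top #: go to p, push B# → (p, bb, B#)
  ε-move, top B: go to p, push XB → (p, bb, XB#)
  read b, top X: go to r, push YY → (r, b, YYB#)
  read b, top Y: go to q, push ε → (q, ε, YB#)
All input consumed in state q with stack YB#.

YB#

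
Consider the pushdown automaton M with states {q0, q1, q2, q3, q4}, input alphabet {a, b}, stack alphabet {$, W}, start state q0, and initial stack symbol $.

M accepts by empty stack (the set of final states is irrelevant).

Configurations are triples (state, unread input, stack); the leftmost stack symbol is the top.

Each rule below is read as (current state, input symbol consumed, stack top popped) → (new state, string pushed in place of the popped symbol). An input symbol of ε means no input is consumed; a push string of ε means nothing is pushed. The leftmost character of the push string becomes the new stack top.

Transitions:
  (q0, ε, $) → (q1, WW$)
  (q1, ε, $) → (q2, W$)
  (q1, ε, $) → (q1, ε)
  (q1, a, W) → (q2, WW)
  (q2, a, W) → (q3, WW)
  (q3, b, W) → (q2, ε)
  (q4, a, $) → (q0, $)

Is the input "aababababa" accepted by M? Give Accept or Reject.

Reject

No computation consumes all input and empties the stack.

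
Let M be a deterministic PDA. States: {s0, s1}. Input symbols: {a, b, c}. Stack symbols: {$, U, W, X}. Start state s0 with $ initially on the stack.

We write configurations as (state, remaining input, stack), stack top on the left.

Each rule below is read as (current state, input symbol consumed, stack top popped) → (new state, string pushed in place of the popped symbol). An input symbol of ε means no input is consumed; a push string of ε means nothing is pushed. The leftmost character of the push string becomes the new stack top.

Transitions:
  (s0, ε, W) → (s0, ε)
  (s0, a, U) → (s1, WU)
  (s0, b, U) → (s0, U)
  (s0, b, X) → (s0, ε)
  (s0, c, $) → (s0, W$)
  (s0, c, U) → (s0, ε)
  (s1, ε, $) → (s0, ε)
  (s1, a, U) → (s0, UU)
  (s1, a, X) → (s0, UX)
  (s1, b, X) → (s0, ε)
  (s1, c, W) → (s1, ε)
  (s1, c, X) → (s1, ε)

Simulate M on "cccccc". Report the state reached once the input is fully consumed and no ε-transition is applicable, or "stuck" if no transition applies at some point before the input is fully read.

(s0, cccccc, $)
  read c, top $: go to s0, push W$ → (s0, ccccc, W$)
  ε-move, top W: go to s0, push ε → (s0, ccccc, $)
  read c, top $: go to s0, push W$ → (s0, cccc, W$)
  ε-move, top W: go to s0, push ε → (s0, cccc, $)
  read c, top $: go to s0, push W$ → (s0, ccc, W$)
  ε-move, top W: go to s0, push ε → (s0, ccc, $)
  read c, top $: go to s0, push W$ → (s0, cc, W$)
  ε-move, top W: go to s0, push ε → (s0, cc, $)
  read c, top $: go to s0, push W$ → (s0, c, W$)
  ε-move, top W: go to s0, push ε → (s0, c, $)
  read c, top $: go to s0, push W$ → (s0, ε, W$)
  ε-move, top W: go to s0, push ε → (s0, ε, $)
All input consumed; M is in state s0.

s0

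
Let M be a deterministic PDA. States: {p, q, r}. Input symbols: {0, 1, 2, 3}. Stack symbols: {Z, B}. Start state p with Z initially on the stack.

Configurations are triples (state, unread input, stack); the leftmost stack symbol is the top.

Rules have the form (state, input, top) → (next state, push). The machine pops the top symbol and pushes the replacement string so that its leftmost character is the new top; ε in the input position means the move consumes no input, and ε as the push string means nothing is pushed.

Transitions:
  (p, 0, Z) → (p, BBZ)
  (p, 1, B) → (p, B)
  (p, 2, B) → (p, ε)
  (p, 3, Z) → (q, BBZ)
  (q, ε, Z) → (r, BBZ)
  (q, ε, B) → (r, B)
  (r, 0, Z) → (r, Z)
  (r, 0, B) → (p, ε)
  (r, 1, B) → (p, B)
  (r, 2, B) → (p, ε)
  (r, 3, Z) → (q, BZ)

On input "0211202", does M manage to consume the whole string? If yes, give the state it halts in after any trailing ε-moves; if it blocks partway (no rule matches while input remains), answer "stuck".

p

(p, 0211202, Z)
  read 0, top Z: go to p, push BBZ → (p, 211202, BBZ)
  read 2, top B: go to p, push ε → (p, 11202, BZ)
  read 1, top B: go to p, push B → (p, 1202, BZ)
  read 1, top B: go to p, push B → (p, 202, BZ)
  read 2, top B: go to p, push ε → (p, 02, Z)
  read 0, top Z: go to p, push BBZ → (p, 2, BBZ)
  read 2, top B: go to p, push ε → (p, ε, BZ)
All input consumed; M is in state p.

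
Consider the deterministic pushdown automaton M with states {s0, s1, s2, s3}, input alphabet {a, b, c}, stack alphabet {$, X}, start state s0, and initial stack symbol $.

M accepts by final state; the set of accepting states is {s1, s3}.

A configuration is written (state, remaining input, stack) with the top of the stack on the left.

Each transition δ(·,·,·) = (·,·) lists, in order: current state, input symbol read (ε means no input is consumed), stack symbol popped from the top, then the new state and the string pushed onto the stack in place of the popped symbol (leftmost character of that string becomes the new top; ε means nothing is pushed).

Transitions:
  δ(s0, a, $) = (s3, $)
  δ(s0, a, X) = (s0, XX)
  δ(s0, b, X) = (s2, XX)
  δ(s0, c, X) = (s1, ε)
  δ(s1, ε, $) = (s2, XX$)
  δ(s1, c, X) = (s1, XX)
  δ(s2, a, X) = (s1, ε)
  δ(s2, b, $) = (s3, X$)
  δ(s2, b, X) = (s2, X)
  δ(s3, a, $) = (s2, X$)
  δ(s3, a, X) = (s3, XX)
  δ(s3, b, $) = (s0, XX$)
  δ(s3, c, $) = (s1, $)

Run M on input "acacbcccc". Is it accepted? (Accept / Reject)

Reject

(s0, acacbcccc, $) ⊢ (s3, cacbcccc, $) ⊢ (s1, acbcccc, $) ⊢ (s2, acbcccc, XX$) ⊢ (s1, cbcccc, X$) ⊢ (s1, bcccc, XX$)
No transition applies at (s1, bcccc, XX$); input not fully consumed.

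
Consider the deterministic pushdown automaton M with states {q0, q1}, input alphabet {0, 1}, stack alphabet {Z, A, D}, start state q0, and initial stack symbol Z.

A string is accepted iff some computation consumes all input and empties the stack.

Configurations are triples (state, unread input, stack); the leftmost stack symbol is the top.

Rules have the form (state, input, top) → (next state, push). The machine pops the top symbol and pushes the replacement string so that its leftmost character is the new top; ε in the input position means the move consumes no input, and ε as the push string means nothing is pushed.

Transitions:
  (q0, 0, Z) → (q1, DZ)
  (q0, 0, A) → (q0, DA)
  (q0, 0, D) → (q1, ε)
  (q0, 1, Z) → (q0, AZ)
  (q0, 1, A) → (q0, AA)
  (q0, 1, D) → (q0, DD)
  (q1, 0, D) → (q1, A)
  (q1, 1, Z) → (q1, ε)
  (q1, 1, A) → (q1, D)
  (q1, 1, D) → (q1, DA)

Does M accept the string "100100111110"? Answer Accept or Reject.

Reject

(q0, 100100111110, Z)
  read 1, top Z: go to q0, push AZ → (q0, 00100111110, AZ)
  read 0, top A: go to q0, push DA → (q0, 0100111110, DAZ)
  read 0, top D: go to q1, push ε → (q1, 100111110, AZ)
  read 1, top A: go to q1, push D → (q1, 00111110, DZ)
  read 0, top D: go to q1, push A → (q1, 0111110, AZ)
No transition applies at (q1, 0111110, AZ); input not fully consumed.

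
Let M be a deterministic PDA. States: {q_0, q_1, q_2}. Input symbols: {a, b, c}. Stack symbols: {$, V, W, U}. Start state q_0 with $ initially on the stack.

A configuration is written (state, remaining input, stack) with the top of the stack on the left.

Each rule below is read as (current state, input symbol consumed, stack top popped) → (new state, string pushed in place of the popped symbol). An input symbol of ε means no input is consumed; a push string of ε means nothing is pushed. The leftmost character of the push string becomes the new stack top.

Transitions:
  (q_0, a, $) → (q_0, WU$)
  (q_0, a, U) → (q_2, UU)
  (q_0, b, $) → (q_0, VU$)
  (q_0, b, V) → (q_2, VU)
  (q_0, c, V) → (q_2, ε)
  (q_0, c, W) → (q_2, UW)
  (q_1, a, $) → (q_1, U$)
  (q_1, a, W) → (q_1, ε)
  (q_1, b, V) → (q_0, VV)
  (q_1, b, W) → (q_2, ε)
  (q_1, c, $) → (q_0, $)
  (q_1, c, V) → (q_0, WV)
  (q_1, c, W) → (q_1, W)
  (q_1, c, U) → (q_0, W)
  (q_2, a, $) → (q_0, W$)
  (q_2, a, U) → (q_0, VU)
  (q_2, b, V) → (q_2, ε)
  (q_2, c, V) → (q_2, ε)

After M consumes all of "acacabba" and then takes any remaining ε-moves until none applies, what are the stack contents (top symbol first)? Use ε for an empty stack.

(q_0, acacabba, $)
  read a, top $: go to q_0, push WU$ → (q_0, cacabba, WU$)
  read c, top W: go to q_2, push UW → (q_2, acabba, UWU$)
  read a, top U: go to q_0, push VU → (q_0, cabba, VUWU$)
  read c, top V: go to q_2, push ε → (q_2, abba, UWU$)
  read a, top U: go to q_0, push VU → (q_0, bba, VUWU$)
  read b, top V: go to q_2, push VU → (q_2, ba, VUUWU$)
  read b, top V: go to q_2, push ε → (q_2, a, UUWU$)
  read a, top U: go to q_0, push VU → (q_0, ε, VUUWU$)
All input consumed in state q_0 with stack VUUWU$.

VUUWU$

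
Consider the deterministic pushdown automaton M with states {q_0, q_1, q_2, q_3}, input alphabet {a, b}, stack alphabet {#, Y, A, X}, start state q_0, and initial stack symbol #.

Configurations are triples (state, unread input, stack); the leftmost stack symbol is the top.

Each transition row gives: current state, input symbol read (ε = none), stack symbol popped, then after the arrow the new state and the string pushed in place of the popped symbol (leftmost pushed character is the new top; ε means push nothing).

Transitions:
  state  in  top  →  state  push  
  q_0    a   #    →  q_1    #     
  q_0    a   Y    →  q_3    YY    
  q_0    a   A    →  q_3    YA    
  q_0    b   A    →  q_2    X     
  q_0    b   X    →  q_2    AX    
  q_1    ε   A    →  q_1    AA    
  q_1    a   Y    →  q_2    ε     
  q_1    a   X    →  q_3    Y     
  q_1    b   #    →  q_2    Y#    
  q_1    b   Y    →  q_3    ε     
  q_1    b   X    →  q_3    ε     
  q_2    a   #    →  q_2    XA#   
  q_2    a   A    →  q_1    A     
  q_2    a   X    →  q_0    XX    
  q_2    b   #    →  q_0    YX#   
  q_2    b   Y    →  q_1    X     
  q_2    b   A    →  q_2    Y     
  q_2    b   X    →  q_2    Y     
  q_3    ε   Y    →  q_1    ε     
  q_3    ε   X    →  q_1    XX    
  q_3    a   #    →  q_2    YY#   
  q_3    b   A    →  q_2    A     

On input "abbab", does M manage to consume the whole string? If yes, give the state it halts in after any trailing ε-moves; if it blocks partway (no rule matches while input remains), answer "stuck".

(q_0, abbab, #)
  read a, top #: go to q_1, push # → (q_1, bbab, #)
  read b, top #: go to q_2, push Y# → (q_2, bab, Y#)
  read b, top Y: go to q_1, push X → (q_1, ab, X#)
  read a, top X: go to q_3, push Y → (q_3, b, Y#)
  ε-move, top Y: go to q_1, push ε → (q_1, b, #)
  read b, top #: go to q_2, push Y# → (q_2, ε, Y#)
All input consumed; M is in state q_2.

q_2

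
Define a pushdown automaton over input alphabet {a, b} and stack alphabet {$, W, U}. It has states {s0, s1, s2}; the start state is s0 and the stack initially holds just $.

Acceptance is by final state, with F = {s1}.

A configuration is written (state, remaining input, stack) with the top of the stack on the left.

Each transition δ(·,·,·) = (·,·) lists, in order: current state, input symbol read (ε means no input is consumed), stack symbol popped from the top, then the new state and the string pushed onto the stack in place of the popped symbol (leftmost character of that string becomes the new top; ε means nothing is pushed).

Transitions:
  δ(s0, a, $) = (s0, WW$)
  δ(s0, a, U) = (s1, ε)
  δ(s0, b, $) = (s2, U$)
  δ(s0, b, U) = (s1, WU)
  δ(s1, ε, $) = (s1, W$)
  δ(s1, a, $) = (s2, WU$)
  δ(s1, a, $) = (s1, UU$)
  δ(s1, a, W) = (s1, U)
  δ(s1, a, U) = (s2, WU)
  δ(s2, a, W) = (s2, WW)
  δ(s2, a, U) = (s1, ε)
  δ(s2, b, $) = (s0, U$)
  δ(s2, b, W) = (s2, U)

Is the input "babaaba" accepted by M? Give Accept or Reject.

No computation consumes all input and reaches a final state.

Reject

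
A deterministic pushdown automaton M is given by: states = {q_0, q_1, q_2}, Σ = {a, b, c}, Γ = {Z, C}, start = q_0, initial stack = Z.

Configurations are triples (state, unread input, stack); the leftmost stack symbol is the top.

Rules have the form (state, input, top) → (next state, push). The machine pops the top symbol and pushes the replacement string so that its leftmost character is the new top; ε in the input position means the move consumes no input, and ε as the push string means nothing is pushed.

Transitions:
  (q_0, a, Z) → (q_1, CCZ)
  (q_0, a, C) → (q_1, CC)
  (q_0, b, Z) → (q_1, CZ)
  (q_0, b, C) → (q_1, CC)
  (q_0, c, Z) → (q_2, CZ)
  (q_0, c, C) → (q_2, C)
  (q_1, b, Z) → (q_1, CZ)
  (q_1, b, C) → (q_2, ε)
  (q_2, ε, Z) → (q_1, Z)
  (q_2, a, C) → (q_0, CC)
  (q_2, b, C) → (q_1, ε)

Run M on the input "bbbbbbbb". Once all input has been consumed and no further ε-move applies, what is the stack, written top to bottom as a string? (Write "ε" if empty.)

(q_0, bbbbbbbb, Z) ⊢ (q_1, bbbbbbb, CZ) ⊢ (q_2, bbbbbb, Z) ⊢ (q_1, bbbbbb, Z) ⊢ (q_1, bbbbb, CZ) ⊢ (q_2, bbbb, Z) ⊢ (q_1, bbbb, Z) ⊢ (q_1, bbb, CZ) ⊢ (q_2, bb, Z) ⊢ (q_1, bb, Z) ⊢ (q_1, b, CZ) ⊢ (q_2, ε, Z) ⊢ (q_1, ε, Z)
All input consumed in state q_1 with stack Z.

Z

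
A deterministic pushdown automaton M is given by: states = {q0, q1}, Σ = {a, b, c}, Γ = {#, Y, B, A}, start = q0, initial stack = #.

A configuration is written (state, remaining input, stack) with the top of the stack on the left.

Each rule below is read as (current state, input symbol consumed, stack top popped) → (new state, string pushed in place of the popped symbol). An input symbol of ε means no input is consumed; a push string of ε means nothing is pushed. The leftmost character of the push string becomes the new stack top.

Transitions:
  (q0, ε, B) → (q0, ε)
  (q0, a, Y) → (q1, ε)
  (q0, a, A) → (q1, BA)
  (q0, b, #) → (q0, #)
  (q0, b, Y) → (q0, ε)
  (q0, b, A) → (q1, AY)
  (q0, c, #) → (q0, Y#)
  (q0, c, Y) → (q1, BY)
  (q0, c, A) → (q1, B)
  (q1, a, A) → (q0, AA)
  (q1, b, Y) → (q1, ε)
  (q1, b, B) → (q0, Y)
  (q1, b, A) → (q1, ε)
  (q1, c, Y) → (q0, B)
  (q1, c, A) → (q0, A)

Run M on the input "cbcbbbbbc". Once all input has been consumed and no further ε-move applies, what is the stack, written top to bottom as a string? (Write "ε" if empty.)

(q0, cbcbbbbbc, #)
  read c, top #: go to q0, push Y# → (q0, bcbbbbbc, Y#)
  read b, top Y: go to q0, push ε → (q0, cbbbbbc, #)
  read c, top #: go to q0, push Y# → (q0, bbbbbc, Y#)
  read b, top Y: go to q0, push ε → (q0, bbbbc, #)
  read b, top #: go to q0, push # → (q0, bbbc, #)
  read b, top #: go to q0, push # → (q0, bbc, #)
  read b, top #: go to q0, push # → (q0, bc, #)
  read b, top #: go to q0, push # → (q0, c, #)
  read c, top #: go to q0, push Y# → (q0, ε, Y#)
All input consumed in state q0 with stack Y#.

Y#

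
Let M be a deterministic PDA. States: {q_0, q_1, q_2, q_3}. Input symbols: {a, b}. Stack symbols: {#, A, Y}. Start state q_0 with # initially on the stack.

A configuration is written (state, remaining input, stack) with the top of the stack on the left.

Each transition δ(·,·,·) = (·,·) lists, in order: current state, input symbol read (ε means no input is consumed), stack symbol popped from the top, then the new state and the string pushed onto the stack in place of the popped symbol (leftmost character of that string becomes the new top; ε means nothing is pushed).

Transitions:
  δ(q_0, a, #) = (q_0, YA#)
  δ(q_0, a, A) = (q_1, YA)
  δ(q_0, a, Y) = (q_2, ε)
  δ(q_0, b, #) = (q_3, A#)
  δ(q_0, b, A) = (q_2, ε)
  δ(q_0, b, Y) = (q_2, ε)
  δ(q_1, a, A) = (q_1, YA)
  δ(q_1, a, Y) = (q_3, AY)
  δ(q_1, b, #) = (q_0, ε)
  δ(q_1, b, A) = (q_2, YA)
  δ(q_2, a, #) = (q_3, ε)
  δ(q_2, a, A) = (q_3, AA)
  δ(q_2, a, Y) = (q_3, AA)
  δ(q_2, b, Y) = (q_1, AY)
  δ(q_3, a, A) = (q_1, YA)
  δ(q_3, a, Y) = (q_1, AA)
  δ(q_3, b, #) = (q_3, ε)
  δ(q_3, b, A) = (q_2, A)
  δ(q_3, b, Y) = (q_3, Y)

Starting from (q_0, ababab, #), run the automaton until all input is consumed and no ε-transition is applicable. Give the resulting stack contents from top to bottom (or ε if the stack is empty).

(q_0, ababab, #)
  read a, top #: go to q_0, push YA# → (q_0, babab, YA#)
  read b, top Y: go to q_2, push ε → (q_2, abab, A#)
  read a, top A: go to q_3, push AA → (q_3, bab, AA#)
  read b, top A: go to q_2, push A → (q_2, ab, AA#)
  read a, top A: go to q_3, push AA → (q_3, b, AAA#)
  read b, top A: go to q_2, push A → (q_2, ε, AAA#)
All input consumed in state q_2 with stack AAA#.

AAA#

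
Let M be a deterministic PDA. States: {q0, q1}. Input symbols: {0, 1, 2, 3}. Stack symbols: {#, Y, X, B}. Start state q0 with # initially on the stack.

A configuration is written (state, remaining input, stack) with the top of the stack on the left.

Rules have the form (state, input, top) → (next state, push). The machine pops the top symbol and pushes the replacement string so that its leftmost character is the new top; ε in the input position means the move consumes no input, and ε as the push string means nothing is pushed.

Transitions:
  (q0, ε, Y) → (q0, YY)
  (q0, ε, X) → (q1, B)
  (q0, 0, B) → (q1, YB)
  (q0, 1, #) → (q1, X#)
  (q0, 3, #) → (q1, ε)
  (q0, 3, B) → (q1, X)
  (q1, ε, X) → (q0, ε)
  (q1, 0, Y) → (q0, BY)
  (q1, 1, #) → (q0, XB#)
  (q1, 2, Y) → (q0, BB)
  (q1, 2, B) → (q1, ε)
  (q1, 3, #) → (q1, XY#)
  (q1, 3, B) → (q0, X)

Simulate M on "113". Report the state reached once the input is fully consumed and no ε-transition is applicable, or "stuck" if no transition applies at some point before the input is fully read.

(q0, 113, #)
  read 1, top #: go to q1, push X# → (q1, 13, X#)
  ε-move, top X: go to q0, push ε → (q0, 13, #)
  read 1, top #: go to q1, push X# → (q1, 3, X#)
  ε-move, top X: go to q0, push ε → (q0, 3, #)
  read 3, top #: go to q1, push ε → (q1, ε, ε)
All input consumed; M is in state q1.

q1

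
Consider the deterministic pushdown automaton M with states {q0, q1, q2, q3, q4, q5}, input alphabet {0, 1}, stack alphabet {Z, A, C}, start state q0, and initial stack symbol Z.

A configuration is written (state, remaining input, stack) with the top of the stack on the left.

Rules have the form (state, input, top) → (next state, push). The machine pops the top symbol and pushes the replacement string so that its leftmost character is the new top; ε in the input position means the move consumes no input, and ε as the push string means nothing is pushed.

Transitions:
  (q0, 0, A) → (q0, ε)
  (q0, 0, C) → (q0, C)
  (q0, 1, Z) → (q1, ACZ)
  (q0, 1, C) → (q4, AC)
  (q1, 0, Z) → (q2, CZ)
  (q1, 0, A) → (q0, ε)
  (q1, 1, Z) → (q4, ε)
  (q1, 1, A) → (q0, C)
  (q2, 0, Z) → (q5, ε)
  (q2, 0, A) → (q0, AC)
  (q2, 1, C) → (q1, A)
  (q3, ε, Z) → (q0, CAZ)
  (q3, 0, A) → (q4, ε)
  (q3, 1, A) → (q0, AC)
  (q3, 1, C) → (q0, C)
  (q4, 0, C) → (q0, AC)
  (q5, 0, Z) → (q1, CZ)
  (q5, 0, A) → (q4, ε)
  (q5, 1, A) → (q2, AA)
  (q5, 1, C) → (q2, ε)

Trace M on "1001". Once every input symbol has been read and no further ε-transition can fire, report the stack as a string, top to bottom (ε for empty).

(q0, 1001, Z)
  read 1, top Z: go to q1, push ACZ → (q1, 001, ACZ)
  read 0, top A: go to q0, push ε → (q0, 01, CZ)
  read 0, top C: go to q0, push C → (q0, 1, CZ)
  read 1, top C: go to q4, push AC → (q4, ε, ACZ)
All input consumed in state q4 with stack ACZ.

ACZ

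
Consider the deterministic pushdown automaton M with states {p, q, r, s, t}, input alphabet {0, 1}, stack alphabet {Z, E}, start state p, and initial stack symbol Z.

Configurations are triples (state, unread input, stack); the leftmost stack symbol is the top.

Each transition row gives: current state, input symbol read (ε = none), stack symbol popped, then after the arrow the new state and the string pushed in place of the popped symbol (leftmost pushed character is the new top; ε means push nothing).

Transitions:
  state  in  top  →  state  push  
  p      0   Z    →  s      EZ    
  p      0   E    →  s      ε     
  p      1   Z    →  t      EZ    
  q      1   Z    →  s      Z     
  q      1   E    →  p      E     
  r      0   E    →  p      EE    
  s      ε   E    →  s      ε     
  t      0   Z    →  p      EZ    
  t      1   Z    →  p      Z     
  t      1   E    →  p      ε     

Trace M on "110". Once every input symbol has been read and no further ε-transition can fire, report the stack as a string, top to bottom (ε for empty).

Z

(p, 110, Z)
  read 1, top Z: go to t, push EZ → (t, 10, EZ)
  read 1, top E: go to p, push ε → (p, 0, Z)
  read 0, top Z: go to s, push EZ → (s, ε, EZ)
  ε-move, top E: go to s, push ε → (s, ε, Z)
All input consumed in state s with stack Z.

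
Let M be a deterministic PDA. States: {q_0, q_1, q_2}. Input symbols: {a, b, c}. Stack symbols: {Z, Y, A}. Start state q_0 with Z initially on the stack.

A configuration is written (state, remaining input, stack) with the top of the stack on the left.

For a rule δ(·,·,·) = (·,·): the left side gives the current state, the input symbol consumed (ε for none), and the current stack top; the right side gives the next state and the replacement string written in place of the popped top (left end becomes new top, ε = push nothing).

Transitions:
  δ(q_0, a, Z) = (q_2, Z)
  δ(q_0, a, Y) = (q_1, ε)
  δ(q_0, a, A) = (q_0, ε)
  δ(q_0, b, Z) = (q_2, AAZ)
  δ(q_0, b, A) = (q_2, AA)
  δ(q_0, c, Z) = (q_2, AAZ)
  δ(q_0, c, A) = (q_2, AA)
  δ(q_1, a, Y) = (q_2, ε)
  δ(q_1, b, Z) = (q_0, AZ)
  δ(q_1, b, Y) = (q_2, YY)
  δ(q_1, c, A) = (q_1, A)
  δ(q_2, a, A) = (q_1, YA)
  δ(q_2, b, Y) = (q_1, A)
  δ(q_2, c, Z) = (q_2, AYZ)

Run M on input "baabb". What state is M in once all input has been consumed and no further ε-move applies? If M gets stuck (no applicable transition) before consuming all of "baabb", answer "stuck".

stuck

(q_0, baabb, Z)
  read b, top Z: go to q_2, push AAZ → (q_2, aabb, AAZ)
  read a, top A: go to q_1, push YA → (q_1, abb, YAAZ)
  read a, top Y: go to q_2, push ε → (q_2, bb, AAZ)
No transition for (q_2, b, top A); M blocks with input bb remaining.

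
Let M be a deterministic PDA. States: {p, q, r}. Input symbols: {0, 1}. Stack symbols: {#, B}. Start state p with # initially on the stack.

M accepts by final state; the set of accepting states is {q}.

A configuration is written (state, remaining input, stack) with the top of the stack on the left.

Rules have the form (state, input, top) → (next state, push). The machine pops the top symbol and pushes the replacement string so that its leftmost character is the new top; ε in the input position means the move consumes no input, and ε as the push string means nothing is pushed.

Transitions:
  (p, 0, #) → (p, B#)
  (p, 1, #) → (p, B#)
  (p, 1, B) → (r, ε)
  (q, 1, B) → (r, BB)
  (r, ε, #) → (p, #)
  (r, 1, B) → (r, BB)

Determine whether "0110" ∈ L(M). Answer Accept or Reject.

(p, 0110, #)
  read 0, top #: go to p, push B# → (p, 110, B#)
  read 1, top B: go to r, push ε → (r, 10, #)
  ε-move, top #: go to p, push # → (p, 10, #)
  read 1, top #: go to p, push B# → (p, 0, B#)
No transition applies at (p, 0, B#); input not fully consumed.

Reject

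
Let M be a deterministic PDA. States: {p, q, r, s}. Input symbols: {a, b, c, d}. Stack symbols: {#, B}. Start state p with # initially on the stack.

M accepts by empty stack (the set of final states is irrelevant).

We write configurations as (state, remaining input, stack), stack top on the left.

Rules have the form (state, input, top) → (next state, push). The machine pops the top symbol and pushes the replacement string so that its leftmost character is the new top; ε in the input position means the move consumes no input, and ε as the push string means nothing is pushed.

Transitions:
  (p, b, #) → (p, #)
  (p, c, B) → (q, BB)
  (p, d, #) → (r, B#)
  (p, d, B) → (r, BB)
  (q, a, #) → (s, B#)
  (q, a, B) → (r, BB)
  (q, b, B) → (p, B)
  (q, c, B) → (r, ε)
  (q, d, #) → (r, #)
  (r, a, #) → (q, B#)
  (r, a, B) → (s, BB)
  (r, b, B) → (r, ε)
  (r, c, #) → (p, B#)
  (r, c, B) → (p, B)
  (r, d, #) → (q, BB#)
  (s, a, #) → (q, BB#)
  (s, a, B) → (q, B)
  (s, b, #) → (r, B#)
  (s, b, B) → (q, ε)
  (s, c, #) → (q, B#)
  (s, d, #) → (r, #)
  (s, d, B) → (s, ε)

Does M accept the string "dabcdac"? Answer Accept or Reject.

Reject

(p, dabcdac, #) ⊢ (r, abcdac, B#) ⊢ (s, bcdac, BB#) ⊢ (q, cdac, B#) ⊢ (r, dac, #) ⊢ (q, ac, BB#) ⊢ (r, c, BBB#) ⊢ (p, ε, BBB#)
All input consumed; stack is BBB#, not empty, and no further ε-move applies.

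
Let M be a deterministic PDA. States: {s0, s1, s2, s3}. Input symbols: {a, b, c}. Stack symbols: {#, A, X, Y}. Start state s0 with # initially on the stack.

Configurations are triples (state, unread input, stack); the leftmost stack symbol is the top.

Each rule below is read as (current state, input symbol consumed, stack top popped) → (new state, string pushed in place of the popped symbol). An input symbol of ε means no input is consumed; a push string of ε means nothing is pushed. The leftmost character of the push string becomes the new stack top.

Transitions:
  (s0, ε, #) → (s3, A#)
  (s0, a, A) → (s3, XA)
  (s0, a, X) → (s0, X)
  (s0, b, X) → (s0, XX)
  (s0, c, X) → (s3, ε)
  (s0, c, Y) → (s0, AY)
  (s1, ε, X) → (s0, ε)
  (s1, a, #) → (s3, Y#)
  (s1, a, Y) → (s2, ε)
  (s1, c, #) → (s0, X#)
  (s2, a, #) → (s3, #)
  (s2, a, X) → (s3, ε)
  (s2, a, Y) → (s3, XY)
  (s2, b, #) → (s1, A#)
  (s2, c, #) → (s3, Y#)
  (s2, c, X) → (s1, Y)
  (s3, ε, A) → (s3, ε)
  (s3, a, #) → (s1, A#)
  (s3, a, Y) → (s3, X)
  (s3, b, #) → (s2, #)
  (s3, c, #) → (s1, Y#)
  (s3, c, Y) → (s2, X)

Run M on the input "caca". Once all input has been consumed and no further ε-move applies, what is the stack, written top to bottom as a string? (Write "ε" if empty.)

(s0, caca, #) ⊢ (s3, caca, A#) ⊢ (s3, caca, #) ⊢ (s1, aca, Y#) ⊢ (s2, ca, #) ⊢ (s3, a, Y#) ⊢ (s3, ε, X#)
All input consumed in state s3 with stack X#.

X#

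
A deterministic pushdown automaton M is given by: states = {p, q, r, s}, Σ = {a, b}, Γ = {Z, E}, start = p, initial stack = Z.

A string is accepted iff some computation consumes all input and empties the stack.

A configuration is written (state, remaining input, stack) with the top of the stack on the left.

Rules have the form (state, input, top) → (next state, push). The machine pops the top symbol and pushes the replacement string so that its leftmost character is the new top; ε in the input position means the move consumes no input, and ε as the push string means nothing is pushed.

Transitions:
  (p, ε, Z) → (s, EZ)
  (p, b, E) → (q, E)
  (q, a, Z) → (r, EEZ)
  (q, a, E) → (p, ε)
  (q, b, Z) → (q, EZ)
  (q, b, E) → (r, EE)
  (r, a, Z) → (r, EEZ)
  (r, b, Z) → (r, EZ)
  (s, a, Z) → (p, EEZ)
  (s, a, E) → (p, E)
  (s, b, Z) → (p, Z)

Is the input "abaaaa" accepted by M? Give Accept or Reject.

(p, abaaaa, Z)
  ε-move, top Z: go to s, push EZ → (s, abaaaa, EZ)
  read a, top E: go to p, push E → (p, baaaa, EZ)
  read b, top E: go to q, push E → (q, aaaa, EZ)
  read a, top E: go to p, push ε → (p, aaa, Z)
  ε-move, top Z: go to s, push EZ → (s, aaa, EZ)
  read a, top E: go to p, push E → (p, aa, EZ)
No transition applies at (p, aa, EZ); input not fully consumed.

Reject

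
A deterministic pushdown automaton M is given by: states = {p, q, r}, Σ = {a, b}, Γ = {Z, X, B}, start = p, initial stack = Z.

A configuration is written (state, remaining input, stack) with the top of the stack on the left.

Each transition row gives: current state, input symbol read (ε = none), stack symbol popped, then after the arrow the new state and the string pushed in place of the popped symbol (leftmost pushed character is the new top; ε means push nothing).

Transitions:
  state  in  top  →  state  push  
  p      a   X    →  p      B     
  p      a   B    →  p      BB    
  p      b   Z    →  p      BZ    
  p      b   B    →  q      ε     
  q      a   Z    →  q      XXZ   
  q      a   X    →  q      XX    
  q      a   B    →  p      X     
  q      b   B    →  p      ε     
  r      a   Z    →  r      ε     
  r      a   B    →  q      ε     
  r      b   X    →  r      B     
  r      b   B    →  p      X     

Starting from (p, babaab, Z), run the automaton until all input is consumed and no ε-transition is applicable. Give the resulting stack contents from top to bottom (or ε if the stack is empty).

(p, babaab, Z)
  read b, top Z: go to p, push BZ → (p, abaab, BZ)
  read a, top B: go to p, push BB → (p, baab, BBZ)
  read b, top B: go to q, push ε → (q, aab, BZ)
  read a, top B: go to p, push X → (p, ab, XZ)
  read a, top X: go to p, push B → (p, b, BZ)
  read b, top B: go to q, push ε → (q, ε, Z)
All input consumed in state q with stack Z.

Z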